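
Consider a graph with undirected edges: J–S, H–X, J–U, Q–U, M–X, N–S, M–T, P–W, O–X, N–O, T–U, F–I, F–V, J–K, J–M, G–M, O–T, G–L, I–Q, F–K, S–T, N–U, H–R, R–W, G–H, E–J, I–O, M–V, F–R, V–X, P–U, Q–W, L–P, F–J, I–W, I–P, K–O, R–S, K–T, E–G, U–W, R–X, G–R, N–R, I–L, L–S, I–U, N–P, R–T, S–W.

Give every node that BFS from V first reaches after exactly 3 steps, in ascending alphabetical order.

Level 0: V
Level 1: F, M, X
Level 2: G, H, I, J, K, O, R, T
Level 3: E, L, N, P, Q, S, U, W

E, L, N, P, Q, S, U, W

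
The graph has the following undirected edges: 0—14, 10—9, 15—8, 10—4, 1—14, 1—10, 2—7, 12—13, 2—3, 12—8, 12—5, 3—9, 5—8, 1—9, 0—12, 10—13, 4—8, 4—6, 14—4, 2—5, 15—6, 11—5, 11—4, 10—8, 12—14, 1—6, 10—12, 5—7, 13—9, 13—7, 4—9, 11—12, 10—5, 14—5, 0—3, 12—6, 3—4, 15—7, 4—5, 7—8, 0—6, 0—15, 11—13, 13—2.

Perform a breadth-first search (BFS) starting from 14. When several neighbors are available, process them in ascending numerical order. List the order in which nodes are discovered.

14, 0, 1, 4, 5, 12, 3, 6, 15, 9, 10, 8, 11, 2, 7, 13

Visit 14; enqueue 0, 1, 4, 5, 12 → queue [0, 1, 4, 5, 12]
Visit 0; enqueue 3, 6, 15 → queue [1, 4, 5, 12, 3, 6, 15]
Visit 1; enqueue 9, 10 → queue [4, 5, 12, 3, 6, 15, 9, 10]
Visit 4; enqueue 8, 11 → queue [5, 12, 3, 6, 15, 9, 10, 8, 11]
Visit 5; enqueue 2, 7 → queue [12, 3, 6, 15, 9, 10, 8, 11, 2, 7]
Visit 12; enqueue 13 → queue [3, 6, 15, 9, 10, 8, 11, 2, 7, 13]
Visit 3 → queue [6, 15, 9, 10, 8, 11, 2, 7, 13]
Visit 6 → queue [15, 9, 10, 8, 11, 2, 7, 13]
Visit 15 → queue [9, 10, 8, 11, 2, 7, 13]
Visit 9 → queue [10, 8, 11, 2, 7, 13]
Visit 10 → queue [8, 11, 2, 7, 13]
Visit 8 → queue [11, 2, 7, 13]
Visit 11 → queue [2, 7, 13]
Visit 2 → queue [7, 13]
Visit 7 → queue [13]
Visit 13 → queue []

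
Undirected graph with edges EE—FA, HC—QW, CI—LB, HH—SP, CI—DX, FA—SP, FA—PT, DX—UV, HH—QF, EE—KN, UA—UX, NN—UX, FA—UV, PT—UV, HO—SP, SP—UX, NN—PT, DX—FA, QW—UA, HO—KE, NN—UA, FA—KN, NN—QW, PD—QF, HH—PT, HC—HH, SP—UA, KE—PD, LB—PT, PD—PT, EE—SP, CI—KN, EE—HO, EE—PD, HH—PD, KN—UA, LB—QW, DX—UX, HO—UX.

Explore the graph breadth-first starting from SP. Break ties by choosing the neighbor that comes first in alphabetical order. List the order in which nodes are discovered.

SP, EE, FA, HH, HO, UA, UX, KN, PD, DX, PT, UV, HC, QF, KE, NN, QW, CI, LB

Visit SP; enqueue EE, FA, HH, HO, UA, UX → queue [EE, FA, HH, HO, UA, UX]
Visit EE; enqueue KN, PD → queue [FA, HH, HO, UA, UX, KN, PD]
Visit FA; enqueue DX, PT, UV → queue [HH, HO, UA, UX, KN, PD, DX, PT, UV]
Visit HH; enqueue HC, QF → queue [HO, UA, UX, KN, PD, DX, PT, UV, HC, QF]
Visit HO; enqueue KE → queue [UA, UX, KN, PD, DX, PT, UV, HC, QF, KE]
Visit UA; enqueue NN, QW → queue [UX, KN, PD, DX, PT, UV, HC, QF, KE, NN, QW]
Visit UX → queue [KN, PD, DX, PT, UV, HC, QF, KE, NN, QW]
Visit KN; enqueue CI → queue [PD, DX, PT, UV, HC, QF, KE, NN, QW, CI]
Visit PD → queue [DX, PT, UV, HC, QF, KE, NN, QW, CI]
Visit DX → queue [PT, UV, HC, QF, KE, NN, QW, CI]
Visit PT; enqueue LB → queue [UV, HC, QF, KE, NN, QW, CI, LB]
Visit UV → queue [HC, QF, KE, NN, QW, CI, LB]
Visit HC → queue [QF, KE, NN, QW, CI, LB]
Visit QF → queue [KE, NN, QW, CI, LB]
Visit KE → queue [NN, QW, CI, LB]
Visit NN → queue [QW, CI, LB]
Visit QW → queue [CI, LB]
Visit CI → queue [LB]
Visit LB → queue []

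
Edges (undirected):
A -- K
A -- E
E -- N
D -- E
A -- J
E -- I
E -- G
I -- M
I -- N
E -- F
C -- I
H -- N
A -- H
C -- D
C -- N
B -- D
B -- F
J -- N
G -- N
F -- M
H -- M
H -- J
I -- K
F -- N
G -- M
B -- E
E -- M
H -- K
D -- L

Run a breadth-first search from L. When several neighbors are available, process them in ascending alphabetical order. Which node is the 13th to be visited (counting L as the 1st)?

H

Visit L; enqueue D → queue [D]
Visit D; enqueue B, C, E → queue [B, C, E]
Visit B; enqueue F → queue [C, E, F]
Visit C; enqueue I, N → queue [E, F, I, N]
Visit E; enqueue A, G, M → queue [F, I, N, A, G, M]
Visit F → queue [I, N, A, G, M]
Visit I; enqueue K → queue [N, A, G, M, K]
Visit N; enqueue H, J → queue [A, G, M, K, H, J]
Visit A → queue [G, M, K, H, J]
Visit G → queue [M, K, H, J]
Visit M → queue [K, H, J]
Visit K → queue [H, J]
Visit H → queue [J]
Visit J → queue []

Visit order: L, D, B, C, E, F, I, N, A, G, M, K, H, J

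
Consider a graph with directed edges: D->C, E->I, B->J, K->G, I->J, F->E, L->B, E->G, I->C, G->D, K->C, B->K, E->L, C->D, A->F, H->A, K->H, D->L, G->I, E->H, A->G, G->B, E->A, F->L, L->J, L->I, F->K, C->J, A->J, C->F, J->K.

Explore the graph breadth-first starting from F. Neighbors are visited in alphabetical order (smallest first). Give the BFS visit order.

Visit F; enqueue E, K, L → queue [E, K, L]
Visit E; enqueue A, G, H, I → queue [K, L, A, G, H, I]
Visit K; enqueue C → queue [L, A, G, H, I, C]
Visit L; enqueue B, J → queue [A, G, H, I, C, B, J]
Visit A → queue [G, H, I, C, B, J]
Visit G; enqueue D → queue [H, I, C, B, J, D]
Visit H → queue [I, C, B, J, D]
Visit I → queue [C, B, J, D]
Visit C → queue [B, J, D]
Visit B → queue [J, D]
Visit J → queue [D]
Visit D → queue []

F -> E -> K -> L -> A -> G -> H -> I -> C -> B -> J -> D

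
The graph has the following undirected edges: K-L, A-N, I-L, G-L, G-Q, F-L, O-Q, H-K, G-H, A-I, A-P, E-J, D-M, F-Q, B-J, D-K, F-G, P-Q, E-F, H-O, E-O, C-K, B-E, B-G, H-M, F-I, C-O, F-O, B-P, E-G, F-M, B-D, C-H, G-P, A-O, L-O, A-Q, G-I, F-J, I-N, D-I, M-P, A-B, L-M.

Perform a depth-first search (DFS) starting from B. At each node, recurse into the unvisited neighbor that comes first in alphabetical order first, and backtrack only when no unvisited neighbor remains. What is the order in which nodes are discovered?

Visit B
B → A
A → I
I → D
D → K
K → C
C → H
H → G
G → E
E → F
F → J
F → L
L → M
M → P
P → Q
Q → O
I → N

B A I D K C H G E F J L M P Q O N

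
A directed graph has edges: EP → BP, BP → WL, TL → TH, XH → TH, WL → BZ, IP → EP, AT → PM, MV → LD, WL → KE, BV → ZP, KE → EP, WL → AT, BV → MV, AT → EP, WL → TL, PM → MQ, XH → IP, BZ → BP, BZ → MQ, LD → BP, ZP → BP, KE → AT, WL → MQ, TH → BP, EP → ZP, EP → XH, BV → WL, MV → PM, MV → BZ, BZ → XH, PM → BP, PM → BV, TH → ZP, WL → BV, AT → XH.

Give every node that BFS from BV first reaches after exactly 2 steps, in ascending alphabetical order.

AT, BP, BZ, KE, LD, MQ, PM, TL

Level 0: BV
Level 1: MV, WL, ZP
Level 2: AT, BP, BZ, KE, LD, MQ, PM, TL
Level 3: EP, TH, XH
Level 4: IP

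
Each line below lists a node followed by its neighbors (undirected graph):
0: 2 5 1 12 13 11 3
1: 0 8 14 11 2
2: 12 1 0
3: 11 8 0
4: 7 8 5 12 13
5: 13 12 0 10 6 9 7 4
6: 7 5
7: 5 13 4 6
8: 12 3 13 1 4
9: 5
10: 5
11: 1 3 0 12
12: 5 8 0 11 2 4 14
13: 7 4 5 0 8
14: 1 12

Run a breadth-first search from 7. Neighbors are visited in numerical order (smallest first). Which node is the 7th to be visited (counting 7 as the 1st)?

Visit 7; enqueue 4, 5, 6, 13 → queue [4, 5, 6, 13]
Visit 4; enqueue 8, 12 → queue [5, 6, 13, 8, 12]
Visit 5; enqueue 0, 9, 10 → queue [6, 13, 8, 12, 0, 9, 10]
Visit 6 → queue [13, 8, 12, 0, 9, 10]
Visit 13 → queue [8, 12, 0, 9, 10]
Visit 8; enqueue 1, 3 → queue [12, 0, 9, 10, 1, 3]
Visit 12; enqueue 2, 11, 14 → queue [0, 9, 10, 1, 3, 2, 11, 14]
Visit 0 → queue [9, 10, 1, 3, 2, 11, 14]
Visit 9 → queue [10, 1, 3, 2, 11, 14]
Visit 10 → queue [1, 3, 2, 11, 14]
Visit 1 → queue [3, 2, 11, 14]
Visit 3 → queue [2, 11, 14]
Visit 2 → queue [11, 14]
Visit 11 → queue [14]
Visit 14 → queue []

Visit order: 7, 4, 5, 6, 13, 8, 12, 0, 9, 10, 1, 3, 2, 11, 14

12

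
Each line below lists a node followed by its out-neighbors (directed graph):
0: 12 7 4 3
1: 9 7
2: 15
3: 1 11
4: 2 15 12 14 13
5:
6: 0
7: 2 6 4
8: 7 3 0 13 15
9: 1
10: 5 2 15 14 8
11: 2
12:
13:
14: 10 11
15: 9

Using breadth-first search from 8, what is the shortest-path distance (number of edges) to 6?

2

Level 0: 8
Level 1: 0, 3, 7, 13, 15
Level 2: 1, 2, 4, 6, 9, 11, 12
Level 3: 14
Level 4: 10
Level 5: 5
6 first appears at level 2.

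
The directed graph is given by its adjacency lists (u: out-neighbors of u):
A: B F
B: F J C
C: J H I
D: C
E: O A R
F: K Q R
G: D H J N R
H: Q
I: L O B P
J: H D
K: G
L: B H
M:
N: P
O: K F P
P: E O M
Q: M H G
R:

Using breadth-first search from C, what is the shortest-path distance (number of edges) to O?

2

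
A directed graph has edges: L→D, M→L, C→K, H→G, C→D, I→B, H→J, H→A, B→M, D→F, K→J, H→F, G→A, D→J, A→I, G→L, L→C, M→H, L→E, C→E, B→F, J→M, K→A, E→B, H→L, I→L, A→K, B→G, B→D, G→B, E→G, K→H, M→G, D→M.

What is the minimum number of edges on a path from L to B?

Level 0: L
Level 1: C, D, E
Level 2: B, F, G, J, K, M
Level 3: A, H
Level 4: I
B first appears at level 2.

2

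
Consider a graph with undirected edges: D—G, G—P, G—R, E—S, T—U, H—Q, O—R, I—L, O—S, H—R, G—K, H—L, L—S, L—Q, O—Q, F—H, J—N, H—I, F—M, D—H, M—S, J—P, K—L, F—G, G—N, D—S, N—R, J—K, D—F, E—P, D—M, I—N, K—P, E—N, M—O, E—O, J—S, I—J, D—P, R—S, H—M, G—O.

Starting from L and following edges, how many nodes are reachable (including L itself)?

16

BFS from L visits: L, H, I, K, Q, S, D, F, M, R, J, N, G, P, O, E
Reachable nodes: 16 of 18 total.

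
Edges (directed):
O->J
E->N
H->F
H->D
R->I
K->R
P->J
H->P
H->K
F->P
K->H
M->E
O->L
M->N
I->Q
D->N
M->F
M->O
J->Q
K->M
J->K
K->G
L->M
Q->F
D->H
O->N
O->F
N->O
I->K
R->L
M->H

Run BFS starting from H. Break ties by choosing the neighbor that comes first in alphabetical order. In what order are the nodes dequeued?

Visit H; enqueue D, F, K, P → queue [D, F, K, P]
Visit D; enqueue N → queue [F, K, P, N]
Visit F → queue [K, P, N]
Visit K; enqueue G, M, R → queue [P, N, G, M, R]
Visit P; enqueue J → queue [N, G, M, R, J]
Visit N; enqueue O → queue [G, M, R, J, O]
Visit G → queue [M, R, J, O]
Visit M; enqueue E → queue [R, J, O, E]
Visit R; enqueue I, L → queue [J, O, E, I, L]
Visit J; enqueue Q → queue [O, E, I, L, Q]
Visit O → queue [E, I, L, Q]
Visit E → queue [I, L, Q]
Visit I → queue [L, Q]
Visit L → queue [Q]
Visit Q → queue []

H, D, F, K, P, N, G, M, R, J, O, E, I, L, Q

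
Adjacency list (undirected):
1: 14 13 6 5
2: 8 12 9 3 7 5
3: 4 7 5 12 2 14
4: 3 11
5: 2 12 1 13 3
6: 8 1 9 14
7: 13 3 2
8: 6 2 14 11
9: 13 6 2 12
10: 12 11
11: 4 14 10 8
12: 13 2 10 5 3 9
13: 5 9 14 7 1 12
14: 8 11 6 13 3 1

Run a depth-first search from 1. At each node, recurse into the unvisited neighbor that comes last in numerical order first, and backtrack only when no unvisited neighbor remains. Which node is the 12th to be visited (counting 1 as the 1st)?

3

Visit 1
1 → 14
14 → 13
13 → 12
12 → 10
10 → 11
11 → 8
8 → 6
6 → 9
9 → 2
2 → 7
7 → 3
3 → 5
3 → 4

Visit order: 1, 14, 13, 12, 10, 11, 8, 6, 9, 2, 7, 3, 5, 4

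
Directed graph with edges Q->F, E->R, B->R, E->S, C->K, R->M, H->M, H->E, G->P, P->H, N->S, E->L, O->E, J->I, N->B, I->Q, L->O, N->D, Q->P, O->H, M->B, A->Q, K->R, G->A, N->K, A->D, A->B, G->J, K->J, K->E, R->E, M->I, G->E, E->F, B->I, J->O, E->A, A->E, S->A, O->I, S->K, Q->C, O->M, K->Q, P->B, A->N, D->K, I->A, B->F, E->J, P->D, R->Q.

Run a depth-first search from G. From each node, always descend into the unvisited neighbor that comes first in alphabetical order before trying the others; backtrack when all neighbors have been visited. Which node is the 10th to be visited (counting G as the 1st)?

Visit G
G → A
A → B
B → F
B → I
I → Q
Q → C
C → K
K → E
E → J
J → O
O → H
H → M
E → L
E → R
E → S
Q → P
P → D
A → N

Visit order: G, A, B, F, I, Q, C, K, E, J, O, H, M, L, R, S, P, D, N

J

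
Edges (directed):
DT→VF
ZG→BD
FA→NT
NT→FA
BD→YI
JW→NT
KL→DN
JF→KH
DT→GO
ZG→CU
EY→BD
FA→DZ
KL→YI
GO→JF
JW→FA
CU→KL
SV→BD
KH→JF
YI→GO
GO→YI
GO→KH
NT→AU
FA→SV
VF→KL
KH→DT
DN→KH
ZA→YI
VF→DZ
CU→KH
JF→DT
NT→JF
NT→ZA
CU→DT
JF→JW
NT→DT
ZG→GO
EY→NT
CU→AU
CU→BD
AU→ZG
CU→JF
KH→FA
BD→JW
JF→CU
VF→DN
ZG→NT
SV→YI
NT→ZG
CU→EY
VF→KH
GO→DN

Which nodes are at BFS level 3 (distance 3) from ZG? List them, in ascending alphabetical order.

DZ, SV, VF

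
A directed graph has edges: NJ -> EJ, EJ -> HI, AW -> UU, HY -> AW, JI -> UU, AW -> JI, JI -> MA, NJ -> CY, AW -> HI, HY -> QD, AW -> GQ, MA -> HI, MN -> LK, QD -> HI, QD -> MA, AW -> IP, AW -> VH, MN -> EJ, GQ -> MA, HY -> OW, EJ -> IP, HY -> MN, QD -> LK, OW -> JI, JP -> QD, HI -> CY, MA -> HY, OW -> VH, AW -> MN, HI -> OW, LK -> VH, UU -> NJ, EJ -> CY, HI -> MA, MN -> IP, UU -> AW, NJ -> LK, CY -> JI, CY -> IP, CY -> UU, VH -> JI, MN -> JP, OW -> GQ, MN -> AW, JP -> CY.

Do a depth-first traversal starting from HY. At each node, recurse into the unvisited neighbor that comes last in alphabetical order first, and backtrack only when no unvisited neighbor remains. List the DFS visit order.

HY, QD, MA, HI, OW, VH, JI, UU, NJ, LK, EJ, IP, CY, AW, MN, JP, GQ

Visit HY
HY → QD
QD → MA
MA → HI
HI → OW
OW → VH
VH → JI
JI → UU
UU → NJ
NJ → LK
NJ → EJ
EJ → IP
EJ → CY
UU → AW
AW → MN
MN → JP
AW → GQ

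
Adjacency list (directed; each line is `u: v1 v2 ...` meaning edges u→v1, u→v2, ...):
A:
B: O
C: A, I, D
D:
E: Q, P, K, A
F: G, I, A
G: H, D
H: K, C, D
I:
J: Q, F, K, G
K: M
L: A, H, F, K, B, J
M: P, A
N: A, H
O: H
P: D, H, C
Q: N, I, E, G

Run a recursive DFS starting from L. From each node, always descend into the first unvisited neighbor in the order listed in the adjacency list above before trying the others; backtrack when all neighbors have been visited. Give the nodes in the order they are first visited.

L, A, H, K, M, P, D, C, I, F, G, B, O, J, Q, N, E

Visit L
L → A
L → H
H → K
K → M
M → P
P → D
P → C
C → I
L → F
F → G
L → B
B → O
L → J
J → Q
Q → N
Q → E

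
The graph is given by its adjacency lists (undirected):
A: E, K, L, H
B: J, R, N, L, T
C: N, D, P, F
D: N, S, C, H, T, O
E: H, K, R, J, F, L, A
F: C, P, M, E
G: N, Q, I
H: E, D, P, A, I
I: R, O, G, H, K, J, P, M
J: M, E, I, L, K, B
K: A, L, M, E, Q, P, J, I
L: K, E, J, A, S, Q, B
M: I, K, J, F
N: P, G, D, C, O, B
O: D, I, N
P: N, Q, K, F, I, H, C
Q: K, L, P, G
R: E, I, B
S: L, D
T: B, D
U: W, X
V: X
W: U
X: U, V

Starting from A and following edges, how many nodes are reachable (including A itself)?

BFS from A visits: A, E, H, K, L, F, J, R, D, I, P, M, Q, B, S, C, N, O, T, G
Reachable nodes: 20 of 24 total.

20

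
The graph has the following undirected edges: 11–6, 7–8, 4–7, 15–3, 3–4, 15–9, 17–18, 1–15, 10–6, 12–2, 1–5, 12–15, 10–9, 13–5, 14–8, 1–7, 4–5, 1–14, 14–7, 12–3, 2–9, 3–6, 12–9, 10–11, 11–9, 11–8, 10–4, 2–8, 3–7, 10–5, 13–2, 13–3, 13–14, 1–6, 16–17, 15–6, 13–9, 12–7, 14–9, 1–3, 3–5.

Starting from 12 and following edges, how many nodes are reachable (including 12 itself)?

BFS from 12 visits: 12, 2, 3, 7, 9, 15, 8, 13, 1, 4, 5, 6, 14, 10, 11
Reachable nodes: 15 of 18 total.

15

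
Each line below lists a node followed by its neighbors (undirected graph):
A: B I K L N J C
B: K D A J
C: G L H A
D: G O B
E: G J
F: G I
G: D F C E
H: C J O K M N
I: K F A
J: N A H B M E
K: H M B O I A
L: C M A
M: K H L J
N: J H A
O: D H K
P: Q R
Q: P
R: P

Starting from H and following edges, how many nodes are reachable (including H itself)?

15

BFS from H visits: H, C, J, K, M, N, O, A, G, L, B, E, I, D, F
Reachable nodes: 15 of 18 total.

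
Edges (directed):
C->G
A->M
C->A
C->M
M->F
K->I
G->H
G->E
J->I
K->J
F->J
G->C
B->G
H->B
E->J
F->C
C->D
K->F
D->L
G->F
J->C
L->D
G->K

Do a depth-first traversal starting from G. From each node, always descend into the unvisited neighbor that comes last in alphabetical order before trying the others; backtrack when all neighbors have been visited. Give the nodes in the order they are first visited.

Visit G
G → K
K → J
J → I
J → C
C → M
M → F
C → D
D → L
C → A
G → H
H → B
G → E

G, K, J, I, C, M, F, D, L, A, H, B, E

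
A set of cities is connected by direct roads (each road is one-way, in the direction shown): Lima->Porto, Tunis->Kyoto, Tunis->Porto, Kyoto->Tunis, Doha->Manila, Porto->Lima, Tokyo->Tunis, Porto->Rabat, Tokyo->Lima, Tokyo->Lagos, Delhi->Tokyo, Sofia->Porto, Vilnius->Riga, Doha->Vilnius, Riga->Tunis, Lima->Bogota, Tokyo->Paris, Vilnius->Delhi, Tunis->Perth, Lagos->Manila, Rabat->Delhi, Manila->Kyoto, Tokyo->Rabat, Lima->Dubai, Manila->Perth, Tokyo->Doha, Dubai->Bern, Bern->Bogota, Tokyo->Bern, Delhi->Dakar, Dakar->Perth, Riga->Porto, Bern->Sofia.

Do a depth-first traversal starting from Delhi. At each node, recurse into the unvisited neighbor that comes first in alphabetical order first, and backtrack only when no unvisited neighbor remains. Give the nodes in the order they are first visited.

Visit Delhi
Delhi → Dakar
Dakar → Perth
Delhi → Tokyo
Tokyo → Bern
Bern → Bogota
Bern → Sofia
Sofia → Porto
Porto → Lima
Lima → Dubai
Porto → Rabat
Tokyo → Doha
Doha → Manila
Manila → Kyoto
Kyoto → Tunis
Doha → Vilnius
Vilnius → Riga
Tokyo → Lagos
Tokyo → Paris

Delhi, Dakar, Perth, Tokyo, Bern, Bogota, Sofia, Porto, Lima, Dubai, Rabat, Doha, Manila, Kyoto, Tunis, Vilnius, Riga, Lagos, Paris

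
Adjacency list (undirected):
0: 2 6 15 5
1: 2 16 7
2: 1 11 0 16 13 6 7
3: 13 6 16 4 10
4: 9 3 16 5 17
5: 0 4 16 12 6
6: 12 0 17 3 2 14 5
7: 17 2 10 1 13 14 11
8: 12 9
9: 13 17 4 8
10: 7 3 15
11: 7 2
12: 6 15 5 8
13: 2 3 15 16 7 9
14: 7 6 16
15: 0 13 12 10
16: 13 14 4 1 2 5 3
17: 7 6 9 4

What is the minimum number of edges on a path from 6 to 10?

2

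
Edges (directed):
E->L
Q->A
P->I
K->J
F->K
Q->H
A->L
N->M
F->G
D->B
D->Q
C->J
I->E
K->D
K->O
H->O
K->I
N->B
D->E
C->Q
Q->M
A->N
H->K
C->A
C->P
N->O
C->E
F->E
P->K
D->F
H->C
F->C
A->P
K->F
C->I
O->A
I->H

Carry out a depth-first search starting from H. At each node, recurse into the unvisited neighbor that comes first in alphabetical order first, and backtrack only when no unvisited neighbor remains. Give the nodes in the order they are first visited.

H C A L N B M O P I E K D F G Q J

Visit H
H → C
C → A
A → L
A → N
N → B
N → M
N → O
A → P
P → I
I → E
P → K
K → D
D → F
F → G
D → Q
K → J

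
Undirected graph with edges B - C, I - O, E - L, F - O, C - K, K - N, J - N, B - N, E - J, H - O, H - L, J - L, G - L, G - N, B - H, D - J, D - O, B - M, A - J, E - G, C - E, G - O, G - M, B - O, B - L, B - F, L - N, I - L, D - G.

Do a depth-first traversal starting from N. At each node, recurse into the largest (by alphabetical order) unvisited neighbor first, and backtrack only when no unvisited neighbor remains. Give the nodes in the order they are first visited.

N L J E G O I H B M F C K D A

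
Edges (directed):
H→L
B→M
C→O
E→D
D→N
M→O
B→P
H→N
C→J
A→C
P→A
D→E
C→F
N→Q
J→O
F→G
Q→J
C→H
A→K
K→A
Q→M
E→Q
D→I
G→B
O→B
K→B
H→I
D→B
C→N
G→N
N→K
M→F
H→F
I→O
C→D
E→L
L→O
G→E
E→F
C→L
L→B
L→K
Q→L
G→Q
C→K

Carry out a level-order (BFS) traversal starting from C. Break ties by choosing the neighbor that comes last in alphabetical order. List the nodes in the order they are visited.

C -> O -> N -> L -> K -> J -> H -> F -> D -> B -> Q -> A -> I -> G -> E -> P -> M

Visit C; enqueue O, N, L, K, J, H, F, D → queue [O, N, L, K, J, H, F, D]
Visit O; enqueue B → queue [N, L, K, J, H, F, D, B]
Visit N; enqueue Q → queue [L, K, J, H, F, D, B, Q]
Visit L → queue [K, J, H, F, D, B, Q]
Visit K; enqueue A → queue [J, H, F, D, B, Q, A]
Visit J → queue [H, F, D, B, Q, A]
Visit H; enqueue I → queue [F, D, B, Q, A, I]
Visit F; enqueue G → queue [D, B, Q, A, I, G]
Visit D; enqueue E → queue [B, Q, A, I, G, E]
Visit B; enqueue P, M → queue [Q, A, I, G, E, P, M]
Visit Q → queue [A, I, G, E, P, M]
Visit A → queue [I, G, E, P, M]
Visit I → queue [G, E, P, M]
Visit G → queue [E, P, M]
Visit E → queue [P, M]
Visit P → queue [M]
Visit M → queue []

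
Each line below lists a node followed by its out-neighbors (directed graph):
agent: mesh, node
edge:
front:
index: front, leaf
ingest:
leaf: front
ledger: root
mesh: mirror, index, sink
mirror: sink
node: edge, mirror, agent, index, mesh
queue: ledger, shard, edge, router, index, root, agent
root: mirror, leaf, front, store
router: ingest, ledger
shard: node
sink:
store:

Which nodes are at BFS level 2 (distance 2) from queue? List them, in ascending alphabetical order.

front, ingest, leaf, mesh, mirror, node, store

Level 0: queue
Level 1: agent, edge, index, ledger, root, router, shard
Level 2: front, ingest, leaf, mesh, mirror, node, store
Level 3: sink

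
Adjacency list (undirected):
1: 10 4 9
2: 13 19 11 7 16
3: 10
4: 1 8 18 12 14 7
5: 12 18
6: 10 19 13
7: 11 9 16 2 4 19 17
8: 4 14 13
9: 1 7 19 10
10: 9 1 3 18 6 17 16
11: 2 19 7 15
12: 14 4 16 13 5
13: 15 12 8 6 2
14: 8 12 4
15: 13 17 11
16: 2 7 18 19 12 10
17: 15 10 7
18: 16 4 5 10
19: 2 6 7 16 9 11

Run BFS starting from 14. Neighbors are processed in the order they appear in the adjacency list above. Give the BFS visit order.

14 → 8 → 12 → 4 → 13 → 16 → 5 → 1 → 18 → 7 → 15 → 6 → 2 → 19 → 10 → 9 → 11 → 17 → 3

Visit 14; enqueue 8, 12, 4 → queue [8, 12, 4]
Visit 8; enqueue 13 → queue [12, 4, 13]
Visit 12; enqueue 16, 5 → queue [4, 13, 16, 5]
Visit 4; enqueue 1, 18, 7 → queue [13, 16, 5, 1, 18, 7]
Visit 13; enqueue 15, 6, 2 → queue [16, 5, 1, 18, 7, 15, 6, 2]
Visit 16; enqueue 19, 10 → queue [5, 1, 18, 7, 15, 6, 2, 19, 10]
Visit 5 → queue [1, 18, 7, 15, 6, 2, 19, 10]
Visit 1; enqueue 9 → queue [18, 7, 15, 6, 2, 19, 10, 9]
Visit 18 → queue [7, 15, 6, 2, 19, 10, 9]
Visit 7; enqueue 11, 17 → queue [15, 6, 2, 19, 10, 9, 11, 17]
Visit 15 → queue [6, 2, 19, 10, 9, 11, 17]
Visit 6 → queue [2, 19, 10, 9, 11, 17]
Visit 2 → queue [19, 10, 9, 11, 17]
Visit 19 → queue [10, 9, 11, 17]
Visit 10; enqueue 3 → queue [9, 11, 17, 3]
Visit 9 → queue [11, 17, 3]
Visit 11 → queue [17, 3]
Visit 17 → queue [3]
Visit 3 → queue []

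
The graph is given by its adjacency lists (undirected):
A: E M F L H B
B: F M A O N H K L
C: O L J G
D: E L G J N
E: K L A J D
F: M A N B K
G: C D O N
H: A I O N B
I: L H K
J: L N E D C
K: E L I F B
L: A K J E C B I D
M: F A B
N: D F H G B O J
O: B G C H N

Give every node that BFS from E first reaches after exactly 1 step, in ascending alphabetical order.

Level 0: E
Level 1: A, D, J, K, L
Level 2: B, C, F, G, H, I, M, N
Level 3: O

A, D, J, K, L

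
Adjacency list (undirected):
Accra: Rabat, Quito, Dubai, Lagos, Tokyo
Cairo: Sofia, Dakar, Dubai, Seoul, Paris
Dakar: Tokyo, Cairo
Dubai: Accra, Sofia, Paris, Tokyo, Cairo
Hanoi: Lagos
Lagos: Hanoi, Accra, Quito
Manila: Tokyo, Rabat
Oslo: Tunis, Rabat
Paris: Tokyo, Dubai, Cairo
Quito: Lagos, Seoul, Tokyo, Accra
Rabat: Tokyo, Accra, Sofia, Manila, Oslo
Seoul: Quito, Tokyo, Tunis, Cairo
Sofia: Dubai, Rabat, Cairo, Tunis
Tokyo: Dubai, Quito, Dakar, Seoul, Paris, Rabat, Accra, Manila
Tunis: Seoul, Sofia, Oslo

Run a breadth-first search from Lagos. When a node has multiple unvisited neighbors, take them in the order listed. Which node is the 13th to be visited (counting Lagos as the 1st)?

Cairo

Visit Lagos; enqueue Hanoi, Accra, Quito → queue [Hanoi, Accra, Quito]
Visit Hanoi → queue [Accra, Quito]
Visit Accra; enqueue Rabat, Dubai, Tokyo → queue [Quito, Rabat, Dubai, Tokyo]
Visit Quito; enqueue Seoul → queue [Rabat, Dubai, Tokyo, Seoul]
Visit Rabat; enqueue Sofia, Manila, Oslo → queue [Dubai, Tokyo, Seoul, Sofia, Manila, Oslo]
Visit Dubai; enqueue Paris, Cairo → queue [Tokyo, Seoul, Sofia, Manila, Oslo, Paris, Cairo]
Visit Tokyo; enqueue Dakar → queue [Seoul, Sofia, Manila, Oslo, Paris, Cairo, Dakar]
Visit Seoul; enqueue Tunis → queue [Sofia, Manila, Oslo, Paris, Cairo, Dakar, Tunis]
Visit Sofia → queue [Manila, Oslo, Paris, Cairo, Dakar, Tunis]
Visit Manila → queue [Oslo, Paris, Cairo, Dakar, Tunis]
Visit Oslo → queue [Paris, Cairo, Dakar, Tunis]
Visit Paris → queue [Cairo, Dakar, Tunis]
Visit Cairo → queue [Dakar, Tunis]
Visit Dakar → queue [Tunis]
Visit Tunis → queue []

Visit order: Lagos, Hanoi, Accra, Quito, Rabat, Dubai, Tokyo, Seoul, Sofia, Manila, Oslo, Paris, Cairo, Dakar, Tunis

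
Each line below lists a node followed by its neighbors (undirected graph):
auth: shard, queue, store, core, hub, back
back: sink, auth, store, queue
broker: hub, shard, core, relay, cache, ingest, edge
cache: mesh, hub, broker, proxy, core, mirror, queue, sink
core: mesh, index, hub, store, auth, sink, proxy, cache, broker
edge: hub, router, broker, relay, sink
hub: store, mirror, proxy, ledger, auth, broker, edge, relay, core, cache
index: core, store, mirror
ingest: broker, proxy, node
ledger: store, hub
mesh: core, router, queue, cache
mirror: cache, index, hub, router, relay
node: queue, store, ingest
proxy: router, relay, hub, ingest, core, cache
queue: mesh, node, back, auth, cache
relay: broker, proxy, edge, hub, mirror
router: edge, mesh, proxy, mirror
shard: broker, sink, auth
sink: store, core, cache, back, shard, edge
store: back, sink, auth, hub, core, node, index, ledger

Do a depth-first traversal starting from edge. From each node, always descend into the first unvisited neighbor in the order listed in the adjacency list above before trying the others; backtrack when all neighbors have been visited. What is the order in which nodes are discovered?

edge hub store back sink core mesh router proxy relay broker shard auth queue node ingest cache mirror index ledger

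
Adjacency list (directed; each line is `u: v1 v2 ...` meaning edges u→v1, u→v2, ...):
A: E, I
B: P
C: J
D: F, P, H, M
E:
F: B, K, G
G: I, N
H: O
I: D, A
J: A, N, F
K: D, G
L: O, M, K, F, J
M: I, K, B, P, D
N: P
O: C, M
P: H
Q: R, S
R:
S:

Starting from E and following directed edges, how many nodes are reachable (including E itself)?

BFS from E visits: E
Reachable nodes: 1 of 19 total.

1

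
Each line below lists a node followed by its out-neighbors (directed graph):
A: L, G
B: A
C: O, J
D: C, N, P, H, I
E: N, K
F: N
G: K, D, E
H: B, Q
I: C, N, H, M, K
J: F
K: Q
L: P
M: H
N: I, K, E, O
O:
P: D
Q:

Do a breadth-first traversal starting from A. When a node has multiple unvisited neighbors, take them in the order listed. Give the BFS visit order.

Visit A; enqueue L, G → queue [L, G]
Visit L; enqueue P → queue [G, P]
Visit G; enqueue K, D, E → queue [P, K, D, E]
Visit P → queue [K, D, E]
Visit K; enqueue Q → queue [D, E, Q]
Visit D; enqueue C, N, H, I → queue [E, Q, C, N, H, I]
Visit E → queue [Q, C, N, H, I]
Visit Q → queue [C, N, H, I]
Visit C; enqueue O, J → queue [N, H, I, O, J]
Visit N → queue [H, I, O, J]
Visit H; enqueue B → queue [I, O, J, B]
Visit I; enqueue M → queue [O, J, B, M]
Visit O → queue [J, B, M]
Visit J; enqueue F → queue [B, M, F]
Visit B → queue [M, F]
Visit M → queue [F]
Visit F → queue []

A, L, G, P, K, D, E, Q, C, N, H, I, O, J, B, M, F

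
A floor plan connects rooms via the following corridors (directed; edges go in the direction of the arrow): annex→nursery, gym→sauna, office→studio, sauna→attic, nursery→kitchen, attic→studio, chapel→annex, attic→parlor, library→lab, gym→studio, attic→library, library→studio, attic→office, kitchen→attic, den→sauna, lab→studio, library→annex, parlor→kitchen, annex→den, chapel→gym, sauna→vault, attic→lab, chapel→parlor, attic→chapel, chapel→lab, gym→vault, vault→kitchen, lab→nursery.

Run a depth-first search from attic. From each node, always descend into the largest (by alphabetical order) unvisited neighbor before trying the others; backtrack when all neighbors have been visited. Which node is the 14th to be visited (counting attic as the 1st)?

gym

Visit attic
attic → studio
attic → parlor
parlor → kitchen
attic → office
attic → library
library → lab
lab → nursery
library → annex
annex → den
den → sauna
sauna → vault
attic → chapel
chapel → gym

Visit order: attic, studio, parlor, kitchen, office, library, lab, nursery, annex, den, sauna, vault, chapel, gym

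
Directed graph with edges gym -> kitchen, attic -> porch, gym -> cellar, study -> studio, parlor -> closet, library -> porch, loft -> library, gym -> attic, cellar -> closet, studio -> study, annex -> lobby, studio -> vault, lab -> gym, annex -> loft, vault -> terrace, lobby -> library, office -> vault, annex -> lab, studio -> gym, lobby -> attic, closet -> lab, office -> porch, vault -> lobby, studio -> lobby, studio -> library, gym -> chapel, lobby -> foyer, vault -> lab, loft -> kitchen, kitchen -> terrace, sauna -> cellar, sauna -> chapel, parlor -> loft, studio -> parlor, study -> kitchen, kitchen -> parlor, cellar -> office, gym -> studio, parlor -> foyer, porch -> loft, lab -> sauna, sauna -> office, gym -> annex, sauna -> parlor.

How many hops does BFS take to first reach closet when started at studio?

2

Level 0: studio
Level 1: gym, library, lobby, parlor, study, vault
Level 2: annex, attic, cellar, chapel, closet, foyer, kitchen, lab, loft, porch, terrace
Level 3: office, sauna
closet first appears at level 2.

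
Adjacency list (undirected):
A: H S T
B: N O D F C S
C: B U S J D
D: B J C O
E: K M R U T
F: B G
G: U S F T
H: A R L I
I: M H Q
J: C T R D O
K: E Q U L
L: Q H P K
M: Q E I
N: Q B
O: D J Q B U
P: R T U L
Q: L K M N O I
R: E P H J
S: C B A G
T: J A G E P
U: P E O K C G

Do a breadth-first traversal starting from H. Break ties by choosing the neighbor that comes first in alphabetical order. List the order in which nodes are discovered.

Visit H; enqueue A, I, L, R → queue [A, I, L, R]
Visit A; enqueue S, T → queue [I, L, R, S, T]
Visit I; enqueue M, Q → queue [L, R, S, T, M, Q]
Visit L; enqueue K, P → queue [R, S, T, M, Q, K, P]
Visit R; enqueue E, J → queue [S, T, M, Q, K, P, E, J]
Visit S; enqueue B, C, G → queue [T, M, Q, K, P, E, J, B, C, G]
Visit T → queue [M, Q, K, P, E, J, B, C, G]
Visit M → queue [Q, K, P, E, J, B, C, G]
Visit Q; enqueue N, O → queue [K, P, E, J, B, C, G, N, O]
Visit K; enqueue U → queue [P, E, J, B, C, G, N, O, U]
Visit P → queue [E, J, B, C, G, N, O, U]
Visit E → queue [J, B, C, G, N, O, U]
Visit J; enqueue D → queue [B, C, G, N, O, U, D]
Visit B; enqueue F → queue [C, G, N, O, U, D, F]
Visit C → queue [G, N, O, U, D, F]
Visit G → queue [N, O, U, D, F]
Visit N → queue [O, U, D, F]
Visit O → queue [U, D, F]
Visit U → queue [D, F]
Visit D → queue [F]
Visit F → queue []

H A I L R S T M Q K P E J B C G N O U D F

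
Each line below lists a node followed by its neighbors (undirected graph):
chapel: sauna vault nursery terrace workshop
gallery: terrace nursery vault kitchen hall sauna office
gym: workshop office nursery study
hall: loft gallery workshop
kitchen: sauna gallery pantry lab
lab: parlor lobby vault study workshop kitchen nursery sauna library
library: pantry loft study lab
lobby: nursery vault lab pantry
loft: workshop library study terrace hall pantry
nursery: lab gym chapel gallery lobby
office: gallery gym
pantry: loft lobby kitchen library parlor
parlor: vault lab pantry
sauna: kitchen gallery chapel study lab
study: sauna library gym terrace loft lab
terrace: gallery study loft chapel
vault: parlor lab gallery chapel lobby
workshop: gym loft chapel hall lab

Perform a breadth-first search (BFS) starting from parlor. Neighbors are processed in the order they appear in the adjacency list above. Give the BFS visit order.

Visit parlor; enqueue vault, lab, pantry → queue [vault, lab, pantry]
Visit vault; enqueue gallery, chapel, lobby → queue [lab, pantry, gallery, chapel, lobby]
Visit lab; enqueue study, workshop, kitchen, nursery, sauna, library → queue [pantry, gallery, chapel, lobby, study, workshop, kitchen, nursery, sauna, library]
Visit pantry; enqueue loft → queue [gallery, chapel, lobby, study, workshop, kitchen, nursery, sauna, library, loft]
Visit gallery; enqueue terrace, hall, office → queue [chapel, lobby, study, workshop, kitchen, nursery, sauna, library, loft, terrace, hall, office]
Visit chapel → queue [lobby, study, workshop, kitchen, nursery, sauna, library, loft, terrace, hall, office]
Visit lobby → queue [study, workshop, kitchen, nursery, sauna, library, loft, terrace, hall, office]
Visit study; enqueue gym → queue [workshop, kitchen, nursery, sauna, library, loft, terrace, hall, office, gym]
Visit workshop → queue [kitchen, nursery, sauna, library, loft, terrace, hall, office, gym]
Visit kitchen → queue [nursery, sauna, library, loft, terrace, hall, office, gym]
Visit nursery → queue [sauna, library, loft, terrace, hall, office, gym]
Visit sauna → queue [library, loft, terrace, hall, office, gym]
Visit library → queue [loft, terrace, hall, office, gym]
Visit loft → queue [terrace, hall, office, gym]
Visit terrace → queue [hall, office, gym]
Visit hall → queue [office, gym]
Visit office → queue [gym]
Visit gym → queue []

parlor vault lab pantry gallery chapel lobby study workshop kitchen nursery sauna library loft terrace hall office gym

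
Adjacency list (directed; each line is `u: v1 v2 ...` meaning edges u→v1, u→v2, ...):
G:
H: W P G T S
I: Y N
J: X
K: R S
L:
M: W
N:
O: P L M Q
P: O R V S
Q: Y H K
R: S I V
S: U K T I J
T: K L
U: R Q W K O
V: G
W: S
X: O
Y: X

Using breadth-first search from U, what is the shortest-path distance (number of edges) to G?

3

Level 0: U
Level 1: K, O, Q, R, W
Level 2: H, I, L, M, P, S, V, Y
Level 3: G, J, N, T, X
G first appears at level 3.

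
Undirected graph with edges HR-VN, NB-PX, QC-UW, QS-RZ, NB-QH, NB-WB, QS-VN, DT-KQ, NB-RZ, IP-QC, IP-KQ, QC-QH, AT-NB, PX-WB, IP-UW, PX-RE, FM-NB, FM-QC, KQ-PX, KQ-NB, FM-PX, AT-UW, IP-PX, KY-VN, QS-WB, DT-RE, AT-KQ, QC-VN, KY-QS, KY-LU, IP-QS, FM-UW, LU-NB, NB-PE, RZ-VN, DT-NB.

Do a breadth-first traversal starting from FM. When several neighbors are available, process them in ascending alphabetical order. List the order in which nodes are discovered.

Visit FM; enqueue NB, PX, QC, UW → queue [NB, PX, QC, UW]
Visit NB; enqueue AT, DT, KQ, LU, PE, QH, RZ, WB → queue [PX, QC, UW, AT, DT, KQ, LU, PE, QH, RZ, WB]
Visit PX; enqueue IP, RE → queue [QC, UW, AT, DT, KQ, LU, PE, QH, RZ, WB, IP, RE]
Visit QC; enqueue VN → queue [UW, AT, DT, KQ, LU, PE, QH, RZ, WB, IP, RE, VN]
Visit UW → queue [AT, DT, KQ, LU, PE, QH, RZ, WB, IP, RE, VN]
Visit AT → queue [DT, KQ, LU, PE, QH, RZ, WB, IP, RE, VN]
Visit DT → queue [KQ, LU, PE, QH, RZ, WB, IP, RE, VN]
Visit KQ → queue [LU, PE, QH, RZ, WB, IP, RE, VN]
Visit LU; enqueue KY → queue [PE, QH, RZ, WB, IP, RE, VN, KY]
Visit PE → queue [QH, RZ, WB, IP, RE, VN, KY]
Visit QH → queue [RZ, WB, IP, RE, VN, KY]
Visit RZ; enqueue QS → queue [WB, IP, RE, VN, KY, QS]
Visit WB → queue [IP, RE, VN, KY, QS]
Visit IP → queue [RE, VN, KY, QS]
Visit RE → queue [VN, KY, QS]
Visit VN; enqueue HR → queue [KY, QS, HR]
Visit KY → queue [QS, HR]
Visit QS → queue [HR]
Visit HR → queue []

FM → NB → PX → QC → UW → AT → DT → KQ → LU → PE → QH → RZ → WB → IP → RE → VN → KY → QS → HR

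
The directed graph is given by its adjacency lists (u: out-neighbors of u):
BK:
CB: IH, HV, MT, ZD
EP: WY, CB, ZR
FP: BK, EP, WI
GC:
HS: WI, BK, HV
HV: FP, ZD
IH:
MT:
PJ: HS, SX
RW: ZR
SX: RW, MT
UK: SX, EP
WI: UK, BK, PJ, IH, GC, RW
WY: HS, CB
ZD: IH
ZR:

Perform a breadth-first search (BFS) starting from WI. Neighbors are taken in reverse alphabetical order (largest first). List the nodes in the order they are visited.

Visit WI; enqueue UK, RW, PJ, IH, GC, BK → queue [UK, RW, PJ, IH, GC, BK]
Visit UK; enqueue SX, EP → queue [RW, PJ, IH, GC, BK, SX, EP]
Visit RW; enqueue ZR → queue [PJ, IH, GC, BK, SX, EP, ZR]
Visit PJ; enqueue HS → queue [IH, GC, BK, SX, EP, ZR, HS]
Visit IH → queue [GC, BK, SX, EP, ZR, HS]
Visit GC → queue [BK, SX, EP, ZR, HS]
Visit BK → queue [SX, EP, ZR, HS]
Visit SX; enqueue MT → queue [EP, ZR, HS, MT]
Visit EP; enqueue WY, CB → queue [ZR, HS, MT, WY, CB]
Visit ZR → queue [HS, MT, WY, CB]
Visit HS; enqueue HV → queue [MT, WY, CB, HV]
Visit MT → queue [WY, CB, HV]
Visit WY → queue [CB, HV]
Visit CB; enqueue ZD → queue [HV, ZD]
Visit HV; enqueue FP → queue [ZD, FP]
Visit ZD → queue [FP]
Visit FP → queue []

WI UK RW PJ IH GC BK SX EP ZR HS MT WY CB HV ZD FP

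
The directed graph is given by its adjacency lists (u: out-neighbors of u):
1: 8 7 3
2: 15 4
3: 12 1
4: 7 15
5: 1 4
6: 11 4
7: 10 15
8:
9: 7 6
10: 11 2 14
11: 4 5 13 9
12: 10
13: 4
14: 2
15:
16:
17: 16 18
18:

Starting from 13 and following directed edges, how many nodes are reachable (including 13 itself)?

15

BFS from 13 visits: 13, 4, 7, 15, 10, 11, 2, 14, 5, 9, 1, 6, 8, 3, 12
Reachable nodes: 15 of 18 total.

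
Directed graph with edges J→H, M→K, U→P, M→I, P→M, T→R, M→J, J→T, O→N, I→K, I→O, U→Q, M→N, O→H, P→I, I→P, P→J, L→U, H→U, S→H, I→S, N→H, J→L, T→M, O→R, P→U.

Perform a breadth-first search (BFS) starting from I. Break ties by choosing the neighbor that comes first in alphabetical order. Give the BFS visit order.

Visit I; enqueue K, O, P, S → queue [K, O, P, S]
Visit K → queue [O, P, S]
Visit O; enqueue H, N, R → queue [P, S, H, N, R]
Visit P; enqueue J, M, U → queue [S, H, N, R, J, M, U]
Visit S → queue [H, N, R, J, M, U]
Visit H → queue [N, R, J, M, U]
Visit N → queue [R, J, M, U]
Visit R → queue [J, M, U]
Visit J; enqueue L, T → queue [M, U, L, T]
Visit M → queue [U, L, T]
Visit U; enqueue Q → queue [L, T, Q]
Visit L → queue [T, Q]
Visit T → queue [Q]
Visit Q → queue []

I → K → O → P → S → H → N → R → J → M → U → L → T → Q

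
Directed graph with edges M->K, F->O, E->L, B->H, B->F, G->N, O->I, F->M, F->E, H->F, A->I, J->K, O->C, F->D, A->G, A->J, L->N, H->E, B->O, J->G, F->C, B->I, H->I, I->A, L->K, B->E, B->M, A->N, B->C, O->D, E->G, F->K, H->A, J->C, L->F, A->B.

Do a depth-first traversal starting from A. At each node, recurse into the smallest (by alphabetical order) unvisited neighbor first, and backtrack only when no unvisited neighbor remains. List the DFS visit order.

A, B, C, E, G, N, L, F, D, K, M, O, I, H, J

Visit A
A → B
B → C
B → E
E → G
G → N
E → L
L → F
F → D
F → K
F → M
F → O
O → I
B → H
A → J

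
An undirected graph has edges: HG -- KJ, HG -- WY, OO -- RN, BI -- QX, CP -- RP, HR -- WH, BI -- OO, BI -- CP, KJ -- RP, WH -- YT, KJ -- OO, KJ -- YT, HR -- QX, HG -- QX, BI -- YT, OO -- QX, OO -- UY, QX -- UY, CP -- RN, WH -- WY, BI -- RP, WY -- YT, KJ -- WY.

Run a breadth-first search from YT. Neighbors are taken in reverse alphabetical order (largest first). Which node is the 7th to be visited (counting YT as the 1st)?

HR

Visit YT; enqueue WY, WH, KJ, BI → queue [WY, WH, KJ, BI]
Visit WY; enqueue HG → queue [WH, KJ, BI, HG]
Visit WH; enqueue HR → queue [KJ, BI, HG, HR]
Visit KJ; enqueue RP, OO → queue [BI, HG, HR, RP, OO]
Visit BI; enqueue QX, CP → queue [HG, HR, RP, OO, QX, CP]
Visit HG → queue [HR, RP, OO, QX, CP]
Visit HR → queue [RP, OO, QX, CP]
Visit RP → queue [OO, QX, CP]
Visit OO; enqueue UY, RN → queue [QX, CP, UY, RN]
Visit QX → queue [CP, UY, RN]
Visit CP → queue [UY, RN]
Visit UY → queue [RN]
Visit RN → queue []

Visit order: YT, WY, WH, KJ, BI, HG, HR, RP, OO, QX, CP, UY, RN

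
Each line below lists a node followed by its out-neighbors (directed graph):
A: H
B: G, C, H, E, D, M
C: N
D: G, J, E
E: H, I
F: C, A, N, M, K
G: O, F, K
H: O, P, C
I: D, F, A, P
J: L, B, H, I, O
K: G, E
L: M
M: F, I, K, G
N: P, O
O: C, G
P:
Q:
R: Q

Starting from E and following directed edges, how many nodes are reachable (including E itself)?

16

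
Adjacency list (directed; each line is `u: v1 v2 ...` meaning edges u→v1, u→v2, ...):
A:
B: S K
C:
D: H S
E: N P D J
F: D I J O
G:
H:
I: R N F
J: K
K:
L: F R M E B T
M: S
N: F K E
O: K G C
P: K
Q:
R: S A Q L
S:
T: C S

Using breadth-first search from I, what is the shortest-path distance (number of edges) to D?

2

Level 0: I
Level 1: F, N, R
Level 2: A, D, E, J, K, L, O, Q, S
Level 3: B, C, G, H, M, P, T
D first appears at level 2.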